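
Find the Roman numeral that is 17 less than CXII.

CXII = 112
112 - 17 = 95

XCV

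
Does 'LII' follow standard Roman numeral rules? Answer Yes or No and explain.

'LII': Check the rules: uses only the symbols I, V, X, L, C, D, M; no symbol is repeated more than three times in a row; V, L and D each appear at most once; no smaller symbol precedes a larger one (values never increase from left to right). Value: L (50) + I (1) + I (1) = 52. So it is a valid standard Roman numeral.

Yes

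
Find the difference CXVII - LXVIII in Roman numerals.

CXVII = 117
LXVIII = 68
117 - 68 = 49

XLIX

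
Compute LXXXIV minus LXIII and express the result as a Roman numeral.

LXXXIV = 84
LXIII = 63
84 - 63 = 21

XXI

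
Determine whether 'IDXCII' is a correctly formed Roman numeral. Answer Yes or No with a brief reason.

'IDXCII': Invalid subtractive combination: ID

No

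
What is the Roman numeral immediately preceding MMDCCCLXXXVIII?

MMDCCCLXXXVIII = 2888, so the previous integer is 2888 - 1 = 2887

MMDCCCLXXXVII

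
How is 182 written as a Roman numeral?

Convert 182 to Roman numerals:
  182 contains 1×100 (C)
  82 contains 1×50 (L)
  32 contains 3×10 (XXX)
  2 contains 2×1 (II)

CLXXXII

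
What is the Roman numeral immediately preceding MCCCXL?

MCCCXL = 1340; previous is 1339

MCCCXXXIX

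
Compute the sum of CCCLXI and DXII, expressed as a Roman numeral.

CCCLXI = 361
DXII = 512
361 + 512 = 873

DCCCLXXIII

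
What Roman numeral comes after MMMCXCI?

MMMCXCI = 3191, so the next integer is 3191 + 1 = 3192

MMMCXCII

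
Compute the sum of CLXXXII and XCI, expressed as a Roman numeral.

CLXXXII = 182
XCI = 91
182 + 91 = 273

CCLXXIII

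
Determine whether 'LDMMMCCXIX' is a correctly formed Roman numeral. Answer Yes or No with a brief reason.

'LDMMMCCXIX': Invalid subtractive combination: LD

No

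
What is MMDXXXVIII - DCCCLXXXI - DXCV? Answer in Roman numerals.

MMDXXXVIII = 2538, DCCCLXXXI = 881, DXCV = 595
2538 - 881 = 1657
1657 - 595 = 1062

MLXII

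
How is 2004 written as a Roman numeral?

Convert 2004 to Roman numerals:
  2004 contains 2×1000 (MM)
  4 contains 1×4 (IV)

MMIV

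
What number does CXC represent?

CXC: C=100, XC=90
100 + 90 = 190

190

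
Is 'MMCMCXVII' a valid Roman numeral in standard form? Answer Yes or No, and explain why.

'MMCMCXVII': C cannot come right after the subtractive pair CM: once C is subtracted in CM, the next symbol must be smaller than C

No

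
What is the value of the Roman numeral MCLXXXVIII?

MCLXXXVIII: M=1000, C=100, L=50, X=10, X=10, X=10, V=5, I=1, I=1, I=1
1000 + 100 + 50 + 10 + 10 + 10 + 5 + 1 + 1 + 1 = 1188

1188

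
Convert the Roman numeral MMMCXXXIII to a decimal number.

MMMCXXXIII: M=1000, M=1000, M=1000, C=100, X=10, X=10, X=10, I=1, I=1, I=1
1000 + 1000 + 1000 + 100 + 10 + 10 + 10 + 1 + 1 + 1 = 3133

3133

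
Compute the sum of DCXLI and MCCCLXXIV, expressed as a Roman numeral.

DCXLI = 641
MCCCLXXIV = 1374
641 + 1374 = 2015

MMXV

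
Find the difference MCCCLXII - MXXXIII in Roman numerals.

MCCCLXII = 1362
MXXXIII = 1033
1362 - 1033 = 329

CCCXXIX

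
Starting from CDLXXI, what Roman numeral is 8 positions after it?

CDLXXI = 471
471 + 8 = 479

CDLXXIX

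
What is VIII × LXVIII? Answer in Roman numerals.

VIII = 8
LXVIII = 68
8 × 68 = 544

DXLIV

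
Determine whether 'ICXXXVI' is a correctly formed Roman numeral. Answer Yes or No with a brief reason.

'ICXXXVI': Invalid subtractive combination: IC

No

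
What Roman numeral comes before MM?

MM = 2000; previous is 1999

MCMXCIX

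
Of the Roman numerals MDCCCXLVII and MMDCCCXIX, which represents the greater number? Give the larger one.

MDCCCXLVII = 1847
MMDCCCXIX = 2819
2819 is larger

MMDCCCXIX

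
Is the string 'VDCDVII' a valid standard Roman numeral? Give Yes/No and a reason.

'VDCDVII': V should not appear more than once

No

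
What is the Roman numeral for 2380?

Convert 2380 to Roman numerals:
  2380 contains 2×1000 (MM)
  380 contains 3×100 (CCC)
  80 contains 1×50 (L)
  30 contains 3×10 (XXX)

MMCCCLXXX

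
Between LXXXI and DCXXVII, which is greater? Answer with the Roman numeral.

LXXXI = 81
DCXXVII = 627
627 is larger

DCXXVII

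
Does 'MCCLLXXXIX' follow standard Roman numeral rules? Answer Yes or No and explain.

'MCCLLXXXIX': L should not appear more than once

No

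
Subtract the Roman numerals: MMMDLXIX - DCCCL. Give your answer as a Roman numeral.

MMMDLXIX = 3569
DCCCL = 850
3569 - 850 = 2719

MMDCCXIX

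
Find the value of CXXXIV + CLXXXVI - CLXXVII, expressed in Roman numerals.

CXXXIV = 134, CLXXXVI = 186, CLXXVII = 177
134 + 186 = 320
320 - 177 = 143

CXLIII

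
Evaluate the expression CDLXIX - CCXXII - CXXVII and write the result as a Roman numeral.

CDLXIX = 469, CCXXII = 222, CXXVII = 127
469 - 222 = 247
247 - 127 = 120

CXX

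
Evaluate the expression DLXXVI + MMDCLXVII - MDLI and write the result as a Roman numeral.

DLXXVI = 576, MMDCLXVII = 2667, MDLI = 1551
576 + 2667 = 3243
3243 - 1551 = 1692

MDCXCII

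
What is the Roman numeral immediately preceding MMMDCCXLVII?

MMMDCCXLVII = 3747, so the previous integer is 3747 - 1 = 3746

MMMDCCXLVI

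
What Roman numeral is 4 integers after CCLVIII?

CCLVIII = 258
258 + 4 = 262

CCLXII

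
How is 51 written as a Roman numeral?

Convert 51 to Roman numerals:
  51 contains 1×50 (L)
  1 contains 1×1 (I)

LI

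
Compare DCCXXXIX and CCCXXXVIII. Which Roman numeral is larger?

DCCXXXIX = 739
CCCXXXVIII = 338
739 is larger

DCCXXXIX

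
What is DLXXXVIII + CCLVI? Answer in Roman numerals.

DLXXXVIII = 588
CCLVI = 256
588 + 256 = 844

DCCCXLIV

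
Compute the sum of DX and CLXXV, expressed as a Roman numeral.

DX = 510
CLXXV = 175
510 + 175 = 685

DCLXXXV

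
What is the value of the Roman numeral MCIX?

MCIX: M=1000, C=100, IX=9
1000 + 100 + 9 = 1109

1109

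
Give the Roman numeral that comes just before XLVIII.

XLVIII = 48, so the previous integer is 48 - 1 = 47

XLVII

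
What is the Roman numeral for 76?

Convert 76 to Roman numerals:
  76 contains 1×50 (L)
  26 contains 2×10 (XX)
  6 contains 1×5 (V)
  1 contains 1×1 (I)

LXXVI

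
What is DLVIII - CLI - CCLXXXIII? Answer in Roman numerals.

DLVIII = 558, CLI = 151, CCLXXXIII = 283
558 - 151 = 407
407 - 283 = 124

CXXIV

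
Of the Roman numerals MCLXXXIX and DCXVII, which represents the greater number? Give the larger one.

MCLXXXIX = 1189
DCXVII = 617
1189 is larger

MCLXXXIX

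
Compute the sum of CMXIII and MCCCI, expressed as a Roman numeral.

CMXIII = 913
MCCCI = 1301
913 + 1301 = 2214

MMCCXIV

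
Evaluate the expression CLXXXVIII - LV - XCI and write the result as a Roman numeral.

CLXXXVIII = 188, LV = 55, XCI = 91
188 - 55 = 133
133 - 91 = 42

XLII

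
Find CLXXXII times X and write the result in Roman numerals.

CLXXXII = 182
X = 10
182 × 10 = 1820

MDCCCXX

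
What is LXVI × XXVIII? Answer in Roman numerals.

LXVI = 66
XXVIII = 28
66 × 28 = 1848

MDCCCXLVIII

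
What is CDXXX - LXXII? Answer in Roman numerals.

CDXXX = 430
LXXII = 72
430 - 72 = 358

CCCLVIII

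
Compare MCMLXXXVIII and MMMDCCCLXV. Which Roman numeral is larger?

MCMLXXXVIII = 1988
MMMDCCCLXV = 3865
3865 is larger

MMMDCCCLXV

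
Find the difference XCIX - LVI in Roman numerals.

XCIX = 99
LVI = 56
99 - 56 = 43

XLIII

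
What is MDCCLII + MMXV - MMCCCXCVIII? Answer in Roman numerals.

MDCCLII = 1752, MMXV = 2015, MMCCCXCVIII = 2398
1752 + 2015 = 3767
3767 - 2398 = 1369

MCCCLXIX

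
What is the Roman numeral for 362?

Convert 362 to Roman numerals:
  362 contains 3×100 (CCC)
  62 contains 1×50 (L)
  12 contains 1×10 (X)
  2 contains 2×1 (II)

CCCLXII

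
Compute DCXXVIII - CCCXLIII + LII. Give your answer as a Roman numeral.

DCXXVIII = 628, CCCXLIII = 343, LII = 52
628 - 343 = 285
285 + 52 = 337

CCCXXXVII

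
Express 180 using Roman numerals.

Convert 180 to Roman numerals:
  180 contains 1×100 (C)
  80 contains 1×50 (L)
  30 contains 3×10 (XXX)

CLXXX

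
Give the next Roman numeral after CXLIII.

CXLIII = 143, so the next integer is 143 + 1 = 144

CXLIV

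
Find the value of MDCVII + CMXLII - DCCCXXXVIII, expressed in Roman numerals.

MDCVII = 1607, CMXLII = 942, DCCCXXXVIII = 838
1607 + 942 = 2549
2549 - 838 = 1711

MDCCXI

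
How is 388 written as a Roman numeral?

Convert 388 to Roman numerals:
  388 contains 3×100 (CCC)
  88 contains 1×50 (L)
  38 contains 3×10 (XXX)
  8 contains 1×5 (V)
  3 contains 3×1 (III)

CCCLXXXVIII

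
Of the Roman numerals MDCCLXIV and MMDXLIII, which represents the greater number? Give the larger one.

MDCCLXIV = 1764
MMDXLIII = 2543
2543 is larger

MMDXLIII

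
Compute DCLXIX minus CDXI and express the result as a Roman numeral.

DCLXIX = 669
CDXI = 411
669 - 411 = 258

CCLVIII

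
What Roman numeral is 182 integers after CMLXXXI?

CMLXXXI = 981
981 + 182 = 1163

MCLXIII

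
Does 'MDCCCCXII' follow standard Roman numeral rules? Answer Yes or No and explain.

'MDCCCCXII': More than 3 consecutive C's

No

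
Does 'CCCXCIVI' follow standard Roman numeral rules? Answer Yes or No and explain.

'CCCXCIVI': I cannot come right after the subtractive pair IV: once I is subtracted in IV, the next symbol must be smaller than I

No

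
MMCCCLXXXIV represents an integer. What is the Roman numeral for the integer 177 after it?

MMCCCLXXXIV = 2384
2384 + 177 = 2561

MMDLXI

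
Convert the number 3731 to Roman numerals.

Convert 3731 to Roman numerals:
  3731 contains 3×1000 (MMM)
  731 contains 1×500 (D)
  231 contains 2×100 (CC)
  31 contains 3×10 (XXX)
  1 contains 1×1 (I)

MMMDCCXXXI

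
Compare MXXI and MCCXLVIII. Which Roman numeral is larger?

MXXI = 1021
MCCXLVIII = 1248
1248 is larger

MCCXLVIII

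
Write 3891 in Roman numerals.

Convert 3891 to Roman numerals:
  3891 contains 3×1000 (MMM)
  891 contains 1×500 (D)
  391 contains 3×100 (CCC)
  91 contains 1×90 (XC)
  1 contains 1×1 (I)

MMMDCCCXCI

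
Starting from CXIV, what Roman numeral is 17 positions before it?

CXIV = 114
114 - 17 = 97

XCVII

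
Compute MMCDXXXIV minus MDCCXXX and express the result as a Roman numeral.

MMCDXXXIV = 2434
MDCCXXX = 1730
2434 - 1730 = 704

DCCIV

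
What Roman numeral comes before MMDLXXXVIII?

MMDLXXXVIII = 2588; previous is 2587

MMDLXXXVII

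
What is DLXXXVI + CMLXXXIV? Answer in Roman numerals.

DLXXXVI = 586
CMLXXXIV = 984
586 + 984 = 1570

MDLXX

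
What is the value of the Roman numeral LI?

LI: L=50, I=1
50 + 1 = 51

51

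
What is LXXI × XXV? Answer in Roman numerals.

LXXI = 71
XXV = 25
71 × 25 = 1775

MDCCLXXV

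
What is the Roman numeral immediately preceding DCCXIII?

DCCXIII = 713; previous is 712

DCCXII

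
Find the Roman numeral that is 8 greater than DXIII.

DXIII = 513
513 + 8 = 521

DXXI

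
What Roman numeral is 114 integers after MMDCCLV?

MMDCCLV = 2755
2755 + 114 = 2869

MMDCCCLXIX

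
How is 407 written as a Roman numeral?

Convert 407 to Roman numerals:
  407 contains 1×400 (CD)
  7 contains 1×5 (V)
  2 contains 2×1 (II)

CDVII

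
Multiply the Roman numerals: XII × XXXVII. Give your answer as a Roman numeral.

XII = 12
XXXVII = 37
12 × 37 = 444

CDXLIV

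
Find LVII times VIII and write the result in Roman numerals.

LVII = 57
VIII = 8
57 × 8 = 456

CDLVI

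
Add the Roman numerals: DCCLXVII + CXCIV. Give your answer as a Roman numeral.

DCCLXVII = 767
CXCIV = 194
767 + 194 = 961

CMLXI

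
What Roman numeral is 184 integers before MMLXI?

MMLXI = 2061
2061 - 184 = 1877

MDCCCLXXVII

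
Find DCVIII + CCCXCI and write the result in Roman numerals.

DCVIII = 608
CCCXCI = 391
608 + 391 = 999

CMXCIX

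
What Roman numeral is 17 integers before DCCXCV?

DCCXCV = 795
795 - 17 = 778

DCCLXXVIII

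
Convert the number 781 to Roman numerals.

Convert 781 to Roman numerals:
  781 contains 1×500 (D)
  281 contains 2×100 (CC)
  81 contains 1×50 (L)
  31 contains 3×10 (XXX)
  1 contains 1×1 (I)

DCCLXXXI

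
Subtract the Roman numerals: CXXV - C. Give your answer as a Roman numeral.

CXXV = 125
C = 100
125 - 100 = 25

XXV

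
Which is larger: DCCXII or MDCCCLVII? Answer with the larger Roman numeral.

DCCXII = 712
MDCCCLVII = 1857
1857 is larger

MDCCCLVII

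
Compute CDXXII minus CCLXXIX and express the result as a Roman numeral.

CDXXII = 422
CCLXXIX = 279
422 - 279 = 143

CXLIII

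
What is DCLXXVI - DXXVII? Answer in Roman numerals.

DCLXXVI = 676
DXXVII = 527
676 - 527 = 149

CXLIX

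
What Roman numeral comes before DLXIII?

DLXIII = 563, so the previous integer is 563 - 1 = 562

DLXII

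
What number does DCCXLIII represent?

DCCXLIII: D=500, C=100, C=100, XL=40, I=1, I=1, I=1
500 + 100 + 100 + 40 + 1 + 1 + 1 = 743

743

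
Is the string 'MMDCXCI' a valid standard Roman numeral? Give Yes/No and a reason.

'MMDCXCI': Check the rules: uses only the symbols I, V, X, L, C, D, M; no symbol is repeated more than three times in a row; V, L and D each appear at most once; the only place a smaller symbol precedes a larger one is the allowed subtractive pair XC, the symbol right after such a pair (if any) is smaller than the pair's first symbol, and otherwise the values never increase from left to right. Value: M (1000) + M (1000) + D (500) + C (100) + XC (90) + I (1) = 2691. So it is a valid standard Roman numeral.

Yes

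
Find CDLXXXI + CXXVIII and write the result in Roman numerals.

CDLXXXI = 481
CXXVIII = 128
481 + 128 = 609

DCIX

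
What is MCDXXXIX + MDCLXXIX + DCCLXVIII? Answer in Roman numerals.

MCDXXXIX = 1439, MDCLXXIX = 1679, DCCLXVIII = 768
1439 + 1679 = 3118
3118 + 768 = 3886

MMMDCCCLXXXVI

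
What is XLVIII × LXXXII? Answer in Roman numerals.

XLVIII = 48
LXXXII = 82
48 × 82 = 3936

MMMCMXXXVI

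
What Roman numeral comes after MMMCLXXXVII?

MMMCLXXXVII = 3187; next is 3188

MMMCLXXXVIII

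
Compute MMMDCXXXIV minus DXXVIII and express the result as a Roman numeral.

MMMDCXXXIV = 3634
DXXVIII = 528
3634 - 528 = 3106

MMMCVI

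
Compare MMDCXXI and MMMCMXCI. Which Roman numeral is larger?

MMDCXXI = 2621
MMMCMXCI = 3991
3991 is larger

MMMCMXCI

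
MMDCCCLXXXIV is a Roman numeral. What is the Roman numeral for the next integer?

MMDCCCLXXXIV = 2884; next is 2885

MMDCCCLXXXV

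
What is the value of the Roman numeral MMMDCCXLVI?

MMMDCCXLVI: M=1000, M=1000, M=1000, D=500, C=100, C=100, XL=40, V=5, I=1
1000 + 1000 + 1000 + 500 + 100 + 100 + 40 + 5 + 1 = 3746

3746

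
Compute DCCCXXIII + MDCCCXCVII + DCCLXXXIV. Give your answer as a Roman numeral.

DCCCXXIII = 823, MDCCCXCVII = 1897, DCCLXXXIV = 784
823 + 1897 = 2720
2720 + 784 = 3504

MMMDIV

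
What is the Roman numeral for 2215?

Convert 2215 to Roman numerals:
  2215 contains 2×1000 (MM)
  215 contains 2×100 (CC)
  15 contains 1×10 (X)
  5 contains 1×5 (V)

MMCCXV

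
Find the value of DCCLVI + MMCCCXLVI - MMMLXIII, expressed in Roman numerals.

DCCLVI = 756, MMCCCXLVI = 2346, MMMLXIII = 3063
756 + 2346 = 3102
3102 - 3063 = 39

XXXIX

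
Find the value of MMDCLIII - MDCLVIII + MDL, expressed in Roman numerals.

MMDCLIII = 2653, MDCLVIII = 1658, MDL = 1550
2653 - 1658 = 995
995 + 1550 = 2545

MMDXLV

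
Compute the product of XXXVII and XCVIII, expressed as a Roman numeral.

XXXVII = 37
XCVIII = 98
37 × 98 = 3626

MMMDCXXVI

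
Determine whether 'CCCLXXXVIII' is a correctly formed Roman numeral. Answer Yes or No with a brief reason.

'CCCLXXXVIII': Check the rules: uses only the symbols I, V, X, L, C, D, M; no symbol is repeated more than three times in a row; V, L and D each appear at most once; no smaller symbol precedes a larger one (values never increase from left to right). Value: C (100) + C (100) + C (100) + L (50) + X (10) + X (10) + X (10) + V (5) + I (1) + I (1) + I (1) = 388. So it is a valid standard Roman numeral.

Yes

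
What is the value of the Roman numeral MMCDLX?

MMCDLX: M=1000, M=1000, CD=400, L=50, X=10
1000 + 1000 + 400 + 50 + 10 = 2460

2460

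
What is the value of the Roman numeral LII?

LII: L=50, I=1, I=1
50 + 1 + 1 = 52

52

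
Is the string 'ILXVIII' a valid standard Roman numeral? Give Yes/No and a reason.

'ILXVIII': Invalid subtractive combination: IL

No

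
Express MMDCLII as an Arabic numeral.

MMDCLII: M=1000, M=1000, D=500, C=100, L=50, I=1, I=1
1000 + 1000 + 500 + 100 + 50 + 1 + 1 = 2652

2652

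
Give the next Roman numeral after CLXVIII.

CLXVIII = 168, so the next integer is 168 + 1 = 169

CLXIX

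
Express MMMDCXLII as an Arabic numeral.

MMMDCXLII: M=1000, M=1000, M=1000, D=500, C=100, XL=40, I=1, I=1
1000 + 1000 + 1000 + 500 + 100 + 40 + 1 + 1 = 3642

3642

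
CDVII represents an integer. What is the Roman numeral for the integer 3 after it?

CDVII = 407
407 + 3 = 410

CDX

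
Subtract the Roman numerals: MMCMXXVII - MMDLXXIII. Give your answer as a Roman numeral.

MMCMXXVII = 2927
MMDLXXIII = 2573
2927 - 2573 = 354

CCCLIV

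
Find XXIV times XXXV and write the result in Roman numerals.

XXIV = 24
XXXV = 35
24 × 35 = 840

DCCCXL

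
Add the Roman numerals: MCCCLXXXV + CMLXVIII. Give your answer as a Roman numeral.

MCCCLXXXV = 1385
CMLXVIII = 968
1385 + 968 = 2353

MMCCCLIII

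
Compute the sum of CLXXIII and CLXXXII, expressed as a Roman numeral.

CLXXIII = 173
CLXXXII = 182
173 + 182 = 355

CCCLV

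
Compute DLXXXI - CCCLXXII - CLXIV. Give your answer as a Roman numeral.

DLXXXI = 581, CCCLXXII = 372, CLXIV = 164
581 - 372 = 209
209 - 164 = 45

XLV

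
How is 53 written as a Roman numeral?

Convert 53 to Roman numerals:
  53 contains 1×50 (L)
  3 contains 3×1 (III)

LIII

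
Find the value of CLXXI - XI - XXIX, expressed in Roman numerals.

CLXXI = 171, XI = 11, XXIX = 29
171 - 11 = 160
160 - 29 = 131

CXXXI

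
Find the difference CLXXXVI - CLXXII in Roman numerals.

CLXXXVI = 186
CLXXII = 172
186 - 172 = 14

XIV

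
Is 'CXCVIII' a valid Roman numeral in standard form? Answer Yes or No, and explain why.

'CXCVIII': Check the rules: uses only the symbols I, V, X, L, C, D, M; no symbol is repeated more than three times in a row; V, L and D each appear at most once; the only place a smaller symbol precedes a larger one is the allowed subtractive pair XC, the symbol right after such a pair (if any) is smaller than the pair's first symbol, and otherwise the values never increase from left to right. Value: C (100) + XC (90) + V (5) + I (1) + I (1) + I (1) = 198. So it is a valid standard Roman numeral.

Yes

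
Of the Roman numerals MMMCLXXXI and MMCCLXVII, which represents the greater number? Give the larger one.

MMMCLXXXI = 3181
MMCCLXVII = 2267
3181 is larger

MMMCLXXXI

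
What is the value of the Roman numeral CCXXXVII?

CCXXXVII: C=100, C=100, X=10, X=10, X=10, V=5, I=1, I=1
100 + 100 + 10 + 10 + 10 + 5 + 1 + 1 = 237

237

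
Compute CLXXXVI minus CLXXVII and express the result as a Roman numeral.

CLXXXVI = 186
CLXXVII = 177
186 - 177 = 9

IX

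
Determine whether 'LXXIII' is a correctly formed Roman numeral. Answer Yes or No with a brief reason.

'LXXIII': Check the rules: uses only the symbols I, V, X, L, C, D, M; no symbol is repeated more than three times in a row; V, L and D each appear at most once; no smaller symbol precedes a larger one (values never increase from left to right). Value: L (50) + X (10) + X (10) + I (1) + I (1) + I (1) = 73. So it is a valid standard Roman numeral.

Yes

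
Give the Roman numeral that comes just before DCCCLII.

DCCCLII = 852, so the previous integer is 852 - 1 = 851

DCCCLI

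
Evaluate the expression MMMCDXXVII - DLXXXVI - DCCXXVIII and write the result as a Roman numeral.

MMMCDXXVII = 3427, DLXXXVI = 586, DCCXXVIII = 728
3427 - 586 = 2841
2841 - 728 = 2113

MMCXIII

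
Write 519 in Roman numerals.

Convert 519 to Roman numerals:
  519 contains 1×500 (D)
  19 contains 1×10 (X)
  9 contains 1×9 (IX)

DXIX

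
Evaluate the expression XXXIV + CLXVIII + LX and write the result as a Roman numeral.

XXXIV = 34, CLXVIII = 168, LX = 60
34 + 168 = 202
202 + 60 = 262

CCLXII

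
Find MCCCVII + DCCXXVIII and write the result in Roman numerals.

MCCCVII = 1307
DCCXXVIII = 728
1307 + 728 = 2035

MMXXXV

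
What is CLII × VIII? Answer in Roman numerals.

CLII = 152
VIII = 8
152 × 8 = 1216

MCCXVI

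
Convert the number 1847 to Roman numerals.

Convert 1847 to Roman numerals:
  1847 contains 1×1000 (M)
  847 contains 1×500 (D)
  347 contains 3×100 (CCC)
  47 contains 1×40 (XL)
  7 contains 1×5 (V)
  2 contains 2×1 (II)

MDCCCXLVII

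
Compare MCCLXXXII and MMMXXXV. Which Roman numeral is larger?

MCCLXXXII = 1282
MMMXXXV = 3035
3035 is larger

MMMXXXV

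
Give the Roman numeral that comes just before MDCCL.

MDCCL = 1750, so the previous integer is 1750 - 1 = 1749

MDCCXLIX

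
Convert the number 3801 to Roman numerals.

Convert 3801 to Roman numerals:
  3801 contains 3×1000 (MMM)
  801 contains 1×500 (D)
  301 contains 3×100 (CCC)
  1 contains 1×1 (I)

MMMDCCCI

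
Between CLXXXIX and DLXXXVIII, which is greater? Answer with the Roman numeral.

CLXXXIX = 189
DLXXXVIII = 588
588 is larger

DLXXXVIII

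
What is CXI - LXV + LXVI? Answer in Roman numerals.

CXI = 111, LXV = 65, LXVI = 66
111 - 65 = 46
46 + 66 = 112

CXII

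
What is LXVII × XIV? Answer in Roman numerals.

LXVII = 67
XIV = 14
67 × 14 = 938

CMXXXVIII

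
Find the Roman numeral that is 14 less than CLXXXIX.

CLXXXIX = 189
189 - 14 = 175

CLXXV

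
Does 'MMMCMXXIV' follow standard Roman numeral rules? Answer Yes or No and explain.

'MMMCMXXIV': Check the rules: uses only the symbols I, V, X, L, C, D, M; no symbol is repeated more than three times in a row; V, L and D each appear at most once; the only places a smaller symbol precedes a larger one are the allowed subtractive pairs CM, IV, the symbol right after such a pair (if any) is smaller than the pair's first symbol, and otherwise the values never increase from left to right. Value: M (1000) + M (1000) + M (1000) + CM (900) + X (10) + X (10) + IV (4) = 3924. So it is a valid standard Roman numeral.

Yes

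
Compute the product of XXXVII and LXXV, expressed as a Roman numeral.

XXXVII = 37
LXXV = 75
37 × 75 = 2775

MMDCCLXXV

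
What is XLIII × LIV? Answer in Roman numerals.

XLIII = 43
LIV = 54
43 × 54 = 2322

MMCCCXXII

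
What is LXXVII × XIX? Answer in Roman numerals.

LXXVII = 77
XIX = 19
77 × 19 = 1463

MCDLXIII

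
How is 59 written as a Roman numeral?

Convert 59 to Roman numerals:
  59 contains 1×50 (L)
  9 contains 1×9 (IX)

LIX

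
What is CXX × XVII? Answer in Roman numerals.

CXX = 120
XVII = 17
120 × 17 = 2040

MMXL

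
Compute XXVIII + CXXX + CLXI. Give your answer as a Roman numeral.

XXVIII = 28, CXXX = 130, CLXI = 161
28 + 130 = 158
158 + 161 = 319

CCCXIX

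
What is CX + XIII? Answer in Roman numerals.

CX = 110
XIII = 13
110 + 13 = 123

CXXIII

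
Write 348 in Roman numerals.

Convert 348 to Roman numerals:
  348 contains 3×100 (CCC)
  48 contains 1×40 (XL)
  8 contains 1×5 (V)
  3 contains 3×1 (III)

CCCXLVIII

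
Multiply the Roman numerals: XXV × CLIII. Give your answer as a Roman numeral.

XXV = 25
CLIII = 153
25 × 153 = 3825

MMMDCCCXXV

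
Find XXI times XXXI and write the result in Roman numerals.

XXI = 21
XXXI = 31
21 × 31 = 651

DCLI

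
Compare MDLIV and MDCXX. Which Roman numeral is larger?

MDLIV = 1554
MDCXX = 1620
1620 is larger

MDCXX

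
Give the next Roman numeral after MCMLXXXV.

MCMLXXXV = 1985; next is 1986

MCMLXXXVI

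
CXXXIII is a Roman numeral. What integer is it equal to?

CXXXIII: C=100, X=10, X=10, X=10, I=1, I=1, I=1
100 + 10 + 10 + 10 + 1 + 1 + 1 = 133

133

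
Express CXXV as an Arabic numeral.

CXXV: C=100, X=10, X=10, V=5
100 + 10 + 10 + 5 = 125

125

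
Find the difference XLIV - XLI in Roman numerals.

XLIV = 44
XLI = 41
44 - 41 = 3

III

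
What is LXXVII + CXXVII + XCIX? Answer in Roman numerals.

LXXVII = 77, CXXVII = 127, XCIX = 99
77 + 127 = 204
204 + 99 = 303

CCCIII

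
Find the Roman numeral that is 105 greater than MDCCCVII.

MDCCCVII = 1807
1807 + 105 = 1912

MCMXII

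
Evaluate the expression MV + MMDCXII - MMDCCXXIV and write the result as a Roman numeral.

MV = 1005, MMDCXII = 2612, MMDCCXXIV = 2724
1005 + 2612 = 3617
3617 - 2724 = 893

DCCCXCIII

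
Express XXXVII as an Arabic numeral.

XXXVII: X=10, X=10, X=10, V=5, I=1, I=1
10 + 10 + 10 + 5 + 1 + 1 = 37

37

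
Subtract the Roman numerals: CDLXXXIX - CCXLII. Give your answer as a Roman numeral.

CDLXXXIX = 489
CCXLII = 242
489 - 242 = 247

CCXLVII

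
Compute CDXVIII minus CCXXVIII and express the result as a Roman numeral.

CDXVIII = 418
CCXXVIII = 228
418 - 228 = 190

CXC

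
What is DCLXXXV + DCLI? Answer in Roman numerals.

DCLXXXV = 685
DCLI = 651
685 + 651 = 1336

MCCCXXXVI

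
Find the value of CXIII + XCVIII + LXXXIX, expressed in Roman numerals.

CXIII = 113, XCVIII = 98, LXXXIX = 89
113 + 98 = 211
211 + 89 = 300

CCC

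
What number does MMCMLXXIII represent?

MMCMLXXIII: M=1000, M=1000, CM=900, L=50, X=10, X=10, I=1, I=1, I=1
1000 + 1000 + 900 + 50 + 10 + 10 + 1 + 1 + 1 = 2973

2973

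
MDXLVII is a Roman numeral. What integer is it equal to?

MDXLVII: M=1000, D=500, XL=40, V=5, I=1, I=1
1000 + 500 + 40 + 5 + 1 + 1 = 1547

1547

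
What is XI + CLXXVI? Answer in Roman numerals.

XI = 11
CLXXVI = 176
11 + 176 = 187

CLXXXVII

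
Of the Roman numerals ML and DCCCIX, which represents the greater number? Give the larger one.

ML = 1050
DCCCIX = 809
1050 is larger

ML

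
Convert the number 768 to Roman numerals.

Convert 768 to Roman numerals:
  768 contains 1×500 (D)
  268 contains 2×100 (CC)
  68 contains 1×50 (L)
  18 contains 1×10 (X)
  8 contains 1×5 (V)
  3 contains 3×1 (III)

DCCLXVIII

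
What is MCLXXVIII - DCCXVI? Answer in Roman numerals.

MCLXXVIII = 1178
DCCXVI = 716
1178 - 716 = 462

CDLXII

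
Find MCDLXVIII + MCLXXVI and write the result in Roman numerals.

MCDLXVIII = 1468
MCLXXVI = 1176
1468 + 1176 = 2644

MMDCXLIV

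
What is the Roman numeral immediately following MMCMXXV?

MMCMXXV = 2925, so the next integer is 2925 + 1 = 2926

MMCMXXVI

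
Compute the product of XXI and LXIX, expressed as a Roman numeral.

XXI = 21
LXIX = 69
21 × 69 = 1449

MCDXLIX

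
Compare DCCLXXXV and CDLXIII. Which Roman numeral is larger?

DCCLXXXV = 785
CDLXIII = 463
785 is larger

DCCLXXXV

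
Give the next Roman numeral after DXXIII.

DXXIII = 523; next is 524

DXXIV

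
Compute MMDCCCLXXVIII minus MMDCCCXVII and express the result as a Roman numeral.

MMDCCCLXXVIII = 2878
MMDCCCXVII = 2817
2878 - 2817 = 61

LXI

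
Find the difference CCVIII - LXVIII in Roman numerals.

CCVIII = 208
LXVIII = 68
208 - 68 = 140

CXL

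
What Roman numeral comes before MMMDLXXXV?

MMMDLXXXV = 3585, so the previous integer is 3585 - 1 = 3584

MMMDLXXXIV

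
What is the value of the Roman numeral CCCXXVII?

CCCXXVII: C=100, C=100, C=100, X=10, X=10, V=5, I=1, I=1
100 + 100 + 100 + 10 + 10 + 5 + 1 + 1 = 327

327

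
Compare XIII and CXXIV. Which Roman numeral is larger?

XIII = 13
CXXIV = 124
124 is larger

CXXIV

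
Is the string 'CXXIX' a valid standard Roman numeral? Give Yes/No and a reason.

'CXXIX': Check the rules: uses only the symbols I, V, X, L, C, D, M; no symbol is repeated more than three times in a row; V, L and D each appear at most once; the only place a smaller symbol precedes a larger one is the allowed subtractive pair IX, the symbol right after such a pair (if any) is smaller than the pair's first symbol, and otherwise the values never increase from left to right. Value: C (100) + X (10) + X (10) + IX (9) = 129. So it is a valid standard Roman numeral.

Yes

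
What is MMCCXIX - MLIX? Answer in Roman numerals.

MMCCXIX = 2219
MLIX = 1059
2219 - 1059 = 1160

MCLX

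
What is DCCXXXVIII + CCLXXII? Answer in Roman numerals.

DCCXXXVIII = 738
CCLXXII = 272
738 + 272 = 1010

MX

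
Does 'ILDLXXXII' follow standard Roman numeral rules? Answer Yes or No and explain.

'ILDLXXXII': L should not appear more than once

No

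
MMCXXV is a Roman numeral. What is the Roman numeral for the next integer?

MMCXXV = 2125; next is 2126

MMCXXVI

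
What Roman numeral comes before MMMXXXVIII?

MMMXXXVIII = 3038, so the previous integer is 3038 - 1 = 3037

MMMXXXVII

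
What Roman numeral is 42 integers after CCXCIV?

CCXCIV = 294
294 + 42 = 336

CCCXXXVI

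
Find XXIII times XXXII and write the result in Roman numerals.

XXIII = 23
XXXII = 32
23 × 32 = 736

DCCXXXVI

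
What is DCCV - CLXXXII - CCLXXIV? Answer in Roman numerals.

DCCV = 705, CLXXXII = 182, CCLXXIV = 274
705 - 182 = 523
523 - 274 = 249

CCXLIX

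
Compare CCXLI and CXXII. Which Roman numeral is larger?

CCXLI = 241
CXXII = 122
241 is larger

CCXLI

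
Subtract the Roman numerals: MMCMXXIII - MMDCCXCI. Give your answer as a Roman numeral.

MMCMXXIII = 2923
MMDCCXCI = 2791
2923 - 2791 = 132

CXXXII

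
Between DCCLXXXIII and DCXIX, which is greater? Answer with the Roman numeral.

DCCLXXXIII = 783
DCXIX = 619
783 is larger

DCCLXXXIII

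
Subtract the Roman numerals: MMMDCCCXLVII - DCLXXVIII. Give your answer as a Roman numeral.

MMMDCCCXLVII = 3847
DCLXXVIII = 678
3847 - 678 = 3169

MMMCLXIX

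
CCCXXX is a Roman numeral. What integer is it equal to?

CCCXXX: C=100, C=100, C=100, X=10, X=10, X=10
100 + 100 + 100 + 10 + 10 + 10 = 330

330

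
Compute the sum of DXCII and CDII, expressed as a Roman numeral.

DXCII = 592
CDII = 402
592 + 402 = 994

CMXCIV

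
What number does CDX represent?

CDX: CD=400, X=10
400 + 10 = 410

410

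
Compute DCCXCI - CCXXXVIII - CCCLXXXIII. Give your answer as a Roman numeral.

DCCXCI = 791, CCXXXVIII = 238, CCCLXXXIII = 383
791 - 238 = 553
553 - 383 = 170

CLXX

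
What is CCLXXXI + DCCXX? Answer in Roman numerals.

CCLXXXI = 281
DCCXX = 720
281 + 720 = 1001

MI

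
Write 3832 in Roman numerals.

Convert 3832 to Roman numerals:
  3832 contains 3×1000 (MMM)
  832 contains 1×500 (D)
  332 contains 3×100 (CCC)
  32 contains 3×10 (XXX)
  2 contains 2×1 (II)

MMMDCCCXXXII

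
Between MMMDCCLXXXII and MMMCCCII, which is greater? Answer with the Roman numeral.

MMMDCCLXXXII = 3782
MMMCCCII = 3302
3782 is larger

MMMDCCLXXXII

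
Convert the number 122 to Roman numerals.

Convert 122 to Roman numerals:
  122 contains 1×100 (C)
  22 contains 2×10 (XX)
  2 contains 2×1 (II)

CXXII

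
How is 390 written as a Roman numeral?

Convert 390 to Roman numerals:
  390 contains 3×100 (CCC)
  90 contains 1×90 (XC)

CCCXC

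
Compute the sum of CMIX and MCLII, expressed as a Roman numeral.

CMIX = 909
MCLII = 1152
909 + 1152 = 2061

MMLXI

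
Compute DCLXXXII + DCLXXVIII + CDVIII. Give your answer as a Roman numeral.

DCLXXXII = 682, DCLXXVIII = 678, CDVIII = 408
682 + 678 = 1360
1360 + 408 = 1768

MDCCLXVIII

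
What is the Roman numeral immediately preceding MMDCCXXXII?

MMDCCXXXII = 2732; previous is 2731

MMDCCXXXI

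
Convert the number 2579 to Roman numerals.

Convert 2579 to Roman numerals:
  2579 contains 2×1000 (MM)
  579 contains 1×500 (D)
  79 contains 1×50 (L)
  29 contains 2×10 (XX)
  9 contains 1×9 (IX)

MMDLXXIX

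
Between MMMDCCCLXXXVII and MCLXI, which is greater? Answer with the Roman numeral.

MMMDCCCLXXXVII = 3887
MCLXI = 1161
3887 is larger

MMMDCCCLXXXVII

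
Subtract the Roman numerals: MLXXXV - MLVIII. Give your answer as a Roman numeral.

MLXXXV = 1085
MLVIII = 1058
1085 - 1058 = 27

XXVII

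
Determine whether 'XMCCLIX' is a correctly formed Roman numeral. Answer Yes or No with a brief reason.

'XMCCLIX': Invalid subtractive combination: XM

No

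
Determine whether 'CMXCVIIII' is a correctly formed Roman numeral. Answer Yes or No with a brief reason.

'CMXCVIIII': More than 3 consecutive I's

No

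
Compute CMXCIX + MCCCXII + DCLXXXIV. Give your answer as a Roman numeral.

CMXCIX = 999, MCCCXII = 1312, DCLXXXIV = 684
999 + 1312 = 2311
2311 + 684 = 2995

MMCMXCV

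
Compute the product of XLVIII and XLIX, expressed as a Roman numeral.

XLVIII = 48
XLIX = 49
48 × 49 = 2352

MMCCCLII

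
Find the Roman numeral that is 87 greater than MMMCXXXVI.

MMMCXXXVI = 3136
3136 + 87 = 3223

MMMCCXXIII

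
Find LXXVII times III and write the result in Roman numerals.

LXXVII = 77
III = 3
77 × 3 = 231

CCXXXI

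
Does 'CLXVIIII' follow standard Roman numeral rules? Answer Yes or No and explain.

'CLXVIIII': More than 3 consecutive I's

No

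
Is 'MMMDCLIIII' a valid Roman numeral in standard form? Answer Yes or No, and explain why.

'MMMDCLIIII': More than 3 consecutive I's

No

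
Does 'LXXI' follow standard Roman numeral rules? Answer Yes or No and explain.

'LXXI': Check the rules: uses only the symbols I, V, X, L, C, D, M; no symbol is repeated more than three times in a row; V, L and D each appear at most once; no smaller symbol precedes a larger one (values never increase from left to right). Value: L (50) + X (10) + X (10) + I (1) = 71. So it is a valid standard Roman numeral.

Yes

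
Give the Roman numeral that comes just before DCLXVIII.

DCLXVIII = 668, so the previous integer is 668 - 1 = 667

DCLXVII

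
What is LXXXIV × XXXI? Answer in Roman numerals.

LXXXIV = 84
XXXI = 31
84 × 31 = 2604

MMDCIV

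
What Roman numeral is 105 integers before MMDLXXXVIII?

MMDLXXXVIII = 2588
2588 - 105 = 2483

MMCDLXXXIII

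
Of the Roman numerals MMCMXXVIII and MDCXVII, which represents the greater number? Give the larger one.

MMCMXXVIII = 2928
MDCXVII = 1617
2928 is larger

MMCMXXVIII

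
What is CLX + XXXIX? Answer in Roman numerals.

CLX = 160
XXXIX = 39
160 + 39 = 199

CXCIX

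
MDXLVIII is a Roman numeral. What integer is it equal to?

MDXLVIII: M=1000, D=500, XL=40, V=5, I=1, I=1, I=1
1000 + 500 + 40 + 5 + 1 + 1 + 1 = 1548

1548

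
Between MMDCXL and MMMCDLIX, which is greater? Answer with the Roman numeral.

MMDCXL = 2640
MMMCDLIX = 3459
3459 is larger

MMMCDLIX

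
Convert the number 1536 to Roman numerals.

Convert 1536 to Roman numerals:
  1536 contains 1×1000 (M)
  536 contains 1×500 (D)
  36 contains 3×10 (XXX)
  6 contains 1×5 (V)
  1 contains 1×1 (I)

MDXXXVI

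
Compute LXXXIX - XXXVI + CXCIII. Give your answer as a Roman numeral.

LXXXIX = 89, XXXVI = 36, CXCIII = 193
89 - 36 = 53
53 + 193 = 246

CCXLVI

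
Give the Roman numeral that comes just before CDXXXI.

CDXXXI = 431; previous is 430

CDXXX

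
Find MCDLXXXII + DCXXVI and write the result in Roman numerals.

MCDLXXXII = 1482
DCXXVI = 626
1482 + 626 = 2108

MMCVIII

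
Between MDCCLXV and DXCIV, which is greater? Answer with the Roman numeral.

MDCCLXV = 1765
DXCIV = 594
1765 is larger

MDCCLXV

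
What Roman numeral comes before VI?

VI = 6, so the previous integer is 6 - 1 = 5

V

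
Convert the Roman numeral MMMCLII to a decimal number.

MMMCLII: M=1000, M=1000, M=1000, C=100, L=50, I=1, I=1
1000 + 1000 + 1000 + 100 + 50 + 1 + 1 = 3152

3152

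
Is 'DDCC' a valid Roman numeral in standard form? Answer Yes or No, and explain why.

'DDCC': D should not appear more than once

No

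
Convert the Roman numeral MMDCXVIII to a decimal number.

MMDCXVIII: M=1000, M=1000, D=500, C=100, X=10, V=5, I=1, I=1, I=1
1000 + 1000 + 500 + 100 + 10 + 5 + 1 + 1 + 1 = 2618

2618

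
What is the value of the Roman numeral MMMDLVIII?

MMMDLVIII: M=1000, M=1000, M=1000, D=500, L=50, V=5, I=1, I=1, I=1
1000 + 1000 + 1000 + 500 + 50 + 5 + 1 + 1 + 1 = 3558

3558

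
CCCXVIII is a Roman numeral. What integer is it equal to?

CCCXVIII: C=100, C=100, C=100, X=10, V=5, I=1, I=1, I=1
100 + 100 + 100 + 10 + 5 + 1 + 1 + 1 = 318

318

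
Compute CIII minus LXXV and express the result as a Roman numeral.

CIII = 103
LXXV = 75
103 - 75 = 28

XXVIII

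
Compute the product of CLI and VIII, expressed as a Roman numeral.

CLI = 151
VIII = 8
151 × 8 = 1208

MCCVIII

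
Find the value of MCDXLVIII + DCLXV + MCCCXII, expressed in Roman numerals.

MCDXLVIII = 1448, DCLXV = 665, MCCCXII = 1312
1448 + 665 = 2113
2113 + 1312 = 3425

MMMCDXXV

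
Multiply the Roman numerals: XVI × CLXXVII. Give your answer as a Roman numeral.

XVI = 16
CLXXVII = 177
16 × 177 = 2832

MMDCCCXXXII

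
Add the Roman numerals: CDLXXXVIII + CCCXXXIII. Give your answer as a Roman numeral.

CDLXXXVIII = 488
CCCXXXIII = 333
488 + 333 = 821

DCCCXXI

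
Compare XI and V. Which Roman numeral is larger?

XI = 11
V = 5
11 is larger

XI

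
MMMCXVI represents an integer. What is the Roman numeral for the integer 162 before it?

MMMCXVI = 3116
3116 - 162 = 2954

MMCMLIV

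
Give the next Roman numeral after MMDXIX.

MMDXIX = 2519, so the next integer is 2519 + 1 = 2520

MMDXX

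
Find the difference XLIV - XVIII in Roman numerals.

XLIV = 44
XVIII = 18
44 - 18 = 26

XXVI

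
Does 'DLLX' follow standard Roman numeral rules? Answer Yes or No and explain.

'DLLX': L should not appear more than once

No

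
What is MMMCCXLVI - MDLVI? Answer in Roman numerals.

MMMCCXLVI = 3246
MDLVI = 1556
3246 - 1556 = 1690

MDCXC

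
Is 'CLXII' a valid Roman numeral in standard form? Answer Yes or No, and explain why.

'CLXII': Check the rules: uses only the symbols I, V, X, L, C, D, M; no symbol is repeated more than three times in a row; V, L and D each appear at most once; no smaller symbol precedes a larger one (values never increase from left to right). Value: C (100) + L (50) + X (10) + I (1) + I (1) = 162. So it is a valid standard Roman numeral.

Yes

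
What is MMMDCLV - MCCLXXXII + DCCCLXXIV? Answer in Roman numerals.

MMMDCLV = 3655, MCCLXXXII = 1282, DCCCLXXIV = 874
3655 - 1282 = 2373
2373 + 874 = 3247

MMMCCXLVII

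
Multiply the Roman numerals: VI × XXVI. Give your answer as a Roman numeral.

VI = 6
XXVI = 26
6 × 26 = 156

CLVI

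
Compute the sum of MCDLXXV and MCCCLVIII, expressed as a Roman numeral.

MCDLXXV = 1475
MCCCLVIII = 1358
1475 + 1358 = 2833

MMDCCCXXXIII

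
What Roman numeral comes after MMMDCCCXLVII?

MMMDCCCXLVII = 3847, so the next integer is 3847 + 1 = 3848

MMMDCCCXLVIII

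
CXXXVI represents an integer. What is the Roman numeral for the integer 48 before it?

CXXXVI = 136
136 - 48 = 88

LXXXVIII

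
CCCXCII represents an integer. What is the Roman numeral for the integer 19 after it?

CCCXCII = 392
392 + 19 = 411

CDXI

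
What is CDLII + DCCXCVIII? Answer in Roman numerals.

CDLII = 452
DCCXCVIII = 798
452 + 798 = 1250

MCCL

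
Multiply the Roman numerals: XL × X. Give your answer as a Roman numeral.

XL = 40
X = 10
40 × 10 = 400

CD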